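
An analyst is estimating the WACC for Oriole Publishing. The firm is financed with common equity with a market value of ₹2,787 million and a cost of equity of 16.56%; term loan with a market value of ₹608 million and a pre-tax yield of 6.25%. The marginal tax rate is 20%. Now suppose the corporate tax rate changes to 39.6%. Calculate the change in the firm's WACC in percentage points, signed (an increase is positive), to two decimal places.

Current WACC:
Total capital V = 2787 + 608 = 3395.
Equity: weight = 2787/3395 = 0.8209; cost = 16.56%.
Term loan: weight = 608/3395 = 0.1791; after-tax cost = 6.25% × (1 − 20%) = 5.0000%.
WACC = 0.8209 × 16.5600% + 0.1791 × 5.0000% = 14.4898%.
After the change:
Total capital V = 2787 + 608 = 3395.
Equity: weight = 2787/3395 = 0.8209; cost = 16.56%.
Term loan: weight = 608/3395 = 0.1791; after-tax cost = 6.25% × (1 − 39.6%) = 3.7750%.
WACC = 0.8209 × 16.5600% + 0.1791 × 3.7750% = 14.2704%.
Change in WACC = 14.2704% − 14.4898% = -0.2194 pp.

-0.22 pp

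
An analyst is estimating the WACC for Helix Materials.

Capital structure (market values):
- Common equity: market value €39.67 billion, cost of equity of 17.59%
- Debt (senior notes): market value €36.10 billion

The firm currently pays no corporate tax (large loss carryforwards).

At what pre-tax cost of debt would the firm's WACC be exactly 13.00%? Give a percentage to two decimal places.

7.96%

Total capital V = 39.67 + 36.1 = 75.77.
Equity weight = 39.67/75.77 = 0.5236.
Senior notes weight = 36.1/75.77 = 0.4764.
Equity contribution = 0.5236 × 17.59% = 9.2094%.
Remaining for debt = 13.0% − 9.2094% = 3.7906%.
Rd × (1 − 0%) × 0.4764 = 3.7906%  ⇒  Rd = 7.9561%.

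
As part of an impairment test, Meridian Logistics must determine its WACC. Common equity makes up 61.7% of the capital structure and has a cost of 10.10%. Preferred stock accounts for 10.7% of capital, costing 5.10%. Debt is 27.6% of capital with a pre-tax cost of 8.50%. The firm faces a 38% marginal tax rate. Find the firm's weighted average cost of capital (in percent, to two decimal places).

After-tax cost of debt = 8.5% × (1 − 38%) = 5.2700%.
WACC = 0.617 × 10.1000% + 0.107 × 5.1000% + 0.276 × 5.2700% = 8.2319%.

8.23%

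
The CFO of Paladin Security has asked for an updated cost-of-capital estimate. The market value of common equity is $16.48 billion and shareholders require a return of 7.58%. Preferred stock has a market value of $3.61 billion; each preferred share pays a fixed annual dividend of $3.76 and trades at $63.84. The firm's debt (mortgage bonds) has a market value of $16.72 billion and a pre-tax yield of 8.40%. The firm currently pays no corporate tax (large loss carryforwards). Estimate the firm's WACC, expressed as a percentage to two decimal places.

7.79%

Cost of preferred: Rp = 3.76 / 63.84 = 5.8897%.
Total capital V = 16.48 + 3.61 + 16.72 = 36.81.
Equity: weight = 16.48/36.81 = 0.4477; cost = 7.58%.
Preferred: weight = 3.61/36.81 = 0.0981; cost = 5.8897%.
Mortgage bonds: weight = 16.72/36.81 = 0.4542; after-tax cost = 8.4% × (1 − 0%) = 8.4000%.
WACC = 0.4477 × 7.5800% + 0.0981 × 5.8897% + 0.4542 × 8.4000% = 7.7867%.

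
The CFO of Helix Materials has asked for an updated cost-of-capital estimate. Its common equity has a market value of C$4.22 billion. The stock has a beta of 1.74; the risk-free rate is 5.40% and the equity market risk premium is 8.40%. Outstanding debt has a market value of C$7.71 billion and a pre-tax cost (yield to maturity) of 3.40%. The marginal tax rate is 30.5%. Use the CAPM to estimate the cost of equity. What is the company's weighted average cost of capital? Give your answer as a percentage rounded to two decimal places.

8.61%

Cost of equity via CAPM: Re = 5.4% + 1.74 × 8.4% = 20.0160%.
Total capital V = 4.22 + 7.71 = 11.93.
Equity: weight = 4.22/11.93 = 0.3537; cost = 20.016%.
Debt: weight = 7.71/11.93 = 0.6463; after-tax cost = 3.4% × (1 − 30.5%) = 2.3630%.
WACC = 0.3537 × 20.0160% + 0.6463 × 2.3630% = 8.6074%.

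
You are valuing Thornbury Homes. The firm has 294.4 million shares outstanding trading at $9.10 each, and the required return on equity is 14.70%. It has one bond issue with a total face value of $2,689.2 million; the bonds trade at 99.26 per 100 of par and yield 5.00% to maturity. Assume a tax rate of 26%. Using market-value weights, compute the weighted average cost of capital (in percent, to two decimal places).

9.21%

Market value of equity E = 9.1 × 294.4m = 2679.04m. Market value of debt D = 2689.2m × 99.26/100 = 2669.29992m.
Total capital V = 2679.04 + 2669.29992 = 5348.33992.
Equity: weight = 2679.04/5348.33992 = 0.5009; cost = 14.7%.
Bonds outstanding: weight = 2669.29992/5348.33992 = 0.4991; after-tax cost = 5% × (1 − 26%) = 3.7000%.
WACC = 0.5009 × 14.7000% + 0.4991 × 3.7000% = 9.2100%.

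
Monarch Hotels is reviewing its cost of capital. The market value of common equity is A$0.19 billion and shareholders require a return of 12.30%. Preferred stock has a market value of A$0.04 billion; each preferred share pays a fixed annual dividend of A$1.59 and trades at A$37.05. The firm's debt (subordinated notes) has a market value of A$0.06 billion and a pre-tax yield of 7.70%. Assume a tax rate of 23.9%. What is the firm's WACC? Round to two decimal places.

9.86%

Cost of preferred: Rp = 1.59 / 37.05 = 4.2915%.
Total capital V = 0.19 + 0.04 + 0.06 = 0.29.
Equity: weight = 0.19/0.29 = 0.6552; cost = 12.3%.
Preferred: weight = 0.04/0.29 = 0.1379; cost = 4.2915%.
Subordinated notes: weight = 0.06/0.29 = 0.2069; after-tax cost = 7.7% × (1 − 23.9%) = 5.8597%.
WACC = 0.6552 × 12.3000% + 0.1379 × 4.2915% + 0.2069 × 5.8597% = 9.8629%.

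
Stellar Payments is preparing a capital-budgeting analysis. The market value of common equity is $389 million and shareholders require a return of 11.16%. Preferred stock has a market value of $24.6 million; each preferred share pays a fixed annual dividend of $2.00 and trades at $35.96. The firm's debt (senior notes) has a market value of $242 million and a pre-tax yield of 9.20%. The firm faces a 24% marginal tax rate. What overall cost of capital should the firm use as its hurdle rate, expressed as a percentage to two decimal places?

9.41%

Cost of preferred: Rp = 2.0 / 35.96 = 5.5617%.
Total capital V = 389 + 24.6 + 242 = 655.6.
Equity: weight = 389/655.6 = 0.5933; cost = 11.16%.
Preferred: weight = 24.6/655.6 = 0.0375; cost = 5.5617%.
Senior notes: weight = 242/655.6 = 0.3691; after-tax cost = 9.2% × (1 − 24%) = 6.9920%.
WACC = 0.5933 × 11.1600% + 0.0375 × 5.5617% + 0.3691 × 6.9920% = 9.4114%.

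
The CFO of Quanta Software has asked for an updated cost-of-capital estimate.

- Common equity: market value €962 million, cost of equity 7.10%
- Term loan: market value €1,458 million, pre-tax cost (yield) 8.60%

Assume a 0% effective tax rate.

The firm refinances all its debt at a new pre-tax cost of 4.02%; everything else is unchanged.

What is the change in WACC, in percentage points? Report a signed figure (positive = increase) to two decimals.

Current WACC:
Total capital V = 962 + 1458 = 2420.
Equity: weight = 962/2420 = 0.3975; cost = 7.1%.
Term loan: weight = 1458/2420 = 0.6025; after-tax cost = 8.6% × (1 − 0%) = 8.6000%.
WACC = 0.3975 × 7.1000% + 0.6025 × 8.6000% = 8.0037%.
After the change:
Total capital V = 962 + 1458 = 2420.
Equity: weight = 962/2420 = 0.3975; cost = 7.1%.
Term loan: weight = 1458/2420 = 0.6025; after-tax cost = 4.02% × (1 − 0%) = 4.0200%.
WACC = 0.3975 × 7.1000% + 0.6025 × 4.0200% = 5.2444%.
Change in WACC = 5.2444% − 8.0037% = -2.7594 pp.

-2.76 pp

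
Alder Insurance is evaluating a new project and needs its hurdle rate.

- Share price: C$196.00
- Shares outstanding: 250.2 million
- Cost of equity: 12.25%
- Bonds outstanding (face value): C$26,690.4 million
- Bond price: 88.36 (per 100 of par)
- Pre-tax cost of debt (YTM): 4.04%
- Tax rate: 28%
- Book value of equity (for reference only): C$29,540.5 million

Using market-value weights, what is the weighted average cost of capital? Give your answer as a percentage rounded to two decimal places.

9.22%

Market value of equity E = 196.0 × 250.2m = 49039.2m. Market value of debt D = 26690.4m × 88.36/100 = 23583.63744m.
Total capital V = 49039.2 + 23583.63744 = 72622.83744.
Equity: weight = 49039.2/72622.83744 = 0.6753; cost = 12.25%.
Bonds outstanding: weight = 23583.63744/72622.83744 = 0.3247; after-tax cost = 4.04% × (1 − 28%) = 2.9088%.
WACC = 0.6753 × 12.2500% + 0.3247 × 2.9088% = 9.2165%.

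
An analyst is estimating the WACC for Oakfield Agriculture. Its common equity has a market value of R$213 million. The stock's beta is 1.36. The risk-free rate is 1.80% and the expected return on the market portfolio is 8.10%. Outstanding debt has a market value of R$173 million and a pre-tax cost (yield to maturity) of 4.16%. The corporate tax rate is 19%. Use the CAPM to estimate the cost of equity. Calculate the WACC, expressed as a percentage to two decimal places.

Market risk premium = 8.1% − 1.8% = 6.3%.
Cost of equity via CAPM: Re = 1.8% + 1.36 × 6.3% = 10.3680%.
Total capital V = 213 + 173 = 386.
Equity: weight = 213/386 = 0.5518; cost = 10.368%.
Debt: weight = 173/386 = 0.4482; after-tax cost = 4.16% × (1 − 19%) = 3.3696%.
WACC = 0.5518 × 10.3680% + 0.4482 × 3.3696% = 7.2314%.

7.23%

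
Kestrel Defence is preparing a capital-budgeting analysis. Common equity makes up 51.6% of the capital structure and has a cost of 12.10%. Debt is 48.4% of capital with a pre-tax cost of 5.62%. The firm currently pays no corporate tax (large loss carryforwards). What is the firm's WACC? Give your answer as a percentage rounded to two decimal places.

After-tax cost of debt = 5.62% × (1 − 0%) = 5.6200%.
WACC = 0.516 × 12.1000% + 0.484 × 5.6200% = 8.9637%.

8.96%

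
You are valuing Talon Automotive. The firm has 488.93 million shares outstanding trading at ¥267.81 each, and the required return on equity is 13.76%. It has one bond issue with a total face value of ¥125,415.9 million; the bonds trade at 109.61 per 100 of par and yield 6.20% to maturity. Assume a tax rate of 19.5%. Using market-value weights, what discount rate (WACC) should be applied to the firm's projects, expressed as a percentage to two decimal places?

9.27%

Market value of equity E = 267.81 × 488.93m = 130940.3433m. Market value of debt D = 125415.9m × 109.61/100 = 137468.36799m.
Total capital V = 130940.3433 + 137468.36799 = 268408.71129.
Equity: weight = 130940.3433/268408.71129 = 0.4878; cost = 13.76%.
Bonds outstanding: weight = 137468.36799/268408.71129 = 0.5122; after-tax cost = 6.2% × (1 − 19.5%) = 4.9910%.
WACC = 0.4878 × 13.7600% + 0.5122 × 4.9910% = 9.2689%.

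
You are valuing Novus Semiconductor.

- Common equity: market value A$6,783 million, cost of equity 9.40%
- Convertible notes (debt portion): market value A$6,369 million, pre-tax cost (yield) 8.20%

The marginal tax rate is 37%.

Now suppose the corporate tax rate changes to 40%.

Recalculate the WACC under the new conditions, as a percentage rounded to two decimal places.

7.23%

After the change:
Total capital V = 6783 + 6369 = 13152.
Equity: weight = 6783/13152 = 0.5157; cost = 9.4%.
Convertible notes (debt portion): weight = 6369/13152 = 0.4843; after-tax cost = 8.2% × (1 − 40%) = 4.9200%.
WACC = 0.5157 × 9.4000% + 0.4843 × 4.9200% = 7.2305%.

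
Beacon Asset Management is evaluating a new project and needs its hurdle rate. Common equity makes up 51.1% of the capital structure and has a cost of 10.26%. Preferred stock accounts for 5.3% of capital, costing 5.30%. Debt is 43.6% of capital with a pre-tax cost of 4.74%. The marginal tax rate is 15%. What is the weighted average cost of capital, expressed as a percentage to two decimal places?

After-tax cost of debt = 4.74% × (1 − 15%) = 4.0290%.
WACC = 0.511 × 10.2600% + 0.053 × 5.3000% + 0.436 × 4.0290% = 7.2804%.

7.28%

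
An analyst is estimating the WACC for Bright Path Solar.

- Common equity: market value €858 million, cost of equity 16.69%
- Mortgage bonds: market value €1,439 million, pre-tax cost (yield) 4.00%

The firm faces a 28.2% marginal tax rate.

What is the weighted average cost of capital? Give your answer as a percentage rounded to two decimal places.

8.03%

Total capital V = 858 + 1439 = 2297.
Equity: weight = 858/2297 = 0.3735; cost = 16.69%.
Mortgage bonds: weight = 1439/2297 = 0.6265; after-tax cost = 4% × (1 − 28.2%) = 2.8720%.
WACC = 0.3735 × 16.6900% + 0.6265 × 2.8720% = 8.0334%.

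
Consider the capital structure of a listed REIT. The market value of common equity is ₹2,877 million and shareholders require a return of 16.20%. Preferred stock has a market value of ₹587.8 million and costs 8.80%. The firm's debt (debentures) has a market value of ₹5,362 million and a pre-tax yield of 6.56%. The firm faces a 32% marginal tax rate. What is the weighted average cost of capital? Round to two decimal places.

Total capital V = 2877 + 587.8 + 5362 = 8826.8.
Equity: weight = 2877/8826.8 = 0.3259; cost = 16.2%.
Preferred: weight = 587.8/8826.8 = 0.0666; cost = 8.8%.
Debentures: weight = 5362/8826.8 = 0.6075; after-tax cost = 6.56% × (1 − 32%) = 4.4608%.
WACC = 0.3259 × 16.2000% + 0.0666 × 8.8000% + 0.6075 × 4.4608% = 8.5760%.

8.58%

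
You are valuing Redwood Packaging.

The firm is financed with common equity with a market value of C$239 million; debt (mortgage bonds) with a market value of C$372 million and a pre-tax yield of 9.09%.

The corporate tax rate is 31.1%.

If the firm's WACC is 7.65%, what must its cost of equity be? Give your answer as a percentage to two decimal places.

9.81%

Total capital V = 239 + 372 = 611.
Equity weight = 239/611 = 0.3912.
Mortgage bonds weight = 372/611 = 0.6088.
Debt contribution = 0.6088 × 9.09% × (1 − 31.1%) = 3.8132%.
Required equity contribution = 7.65% − 3.8132% = 3.8368%.
Re = 3.8368% / 0.3912 = 9.8088%.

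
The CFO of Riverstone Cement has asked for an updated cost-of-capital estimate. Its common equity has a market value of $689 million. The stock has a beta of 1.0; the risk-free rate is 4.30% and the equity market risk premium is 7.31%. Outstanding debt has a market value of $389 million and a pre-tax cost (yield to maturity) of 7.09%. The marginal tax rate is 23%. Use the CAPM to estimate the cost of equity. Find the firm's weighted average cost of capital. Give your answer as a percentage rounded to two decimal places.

Cost of equity via CAPM: Re = 4.3% + 1.0 × 7.31% = 11.6100%.
Total capital V = 689 + 389 = 1078.
Equity: weight = 689/1078 = 0.6391; cost = 11.61%.
Debt: weight = 389/1078 = 0.3609; after-tax cost = 7.09% × (1 − 23%) = 5.4593%.
WACC = 0.6391 × 11.6100% + 0.3609 × 5.4593% = 9.3905%.

9.39%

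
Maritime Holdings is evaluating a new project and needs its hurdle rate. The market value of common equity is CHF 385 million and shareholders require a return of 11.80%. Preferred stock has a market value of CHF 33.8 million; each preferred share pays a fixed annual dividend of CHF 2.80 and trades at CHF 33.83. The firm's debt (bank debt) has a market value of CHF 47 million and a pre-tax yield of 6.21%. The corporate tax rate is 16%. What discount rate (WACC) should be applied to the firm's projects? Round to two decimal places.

Cost of preferred: Rp = 2.8 / 33.83 = 8.2767%.
Total capital V = 385 + 33.8 + 47 = 465.8.
Equity: weight = 385/465.8 = 0.8265; cost = 11.8%.
Preferred: weight = 33.8/465.8 = 0.0726; cost = 8.2767%.
Bank debt: weight = 47/465.8 = 0.1009; after-tax cost = 6.21% × (1 − 16%) = 5.2164%.
WACC = 0.8265 × 11.8000% + 0.0726 × 8.2767% + 0.1009 × 5.2164% = 10.8800%.

10.88%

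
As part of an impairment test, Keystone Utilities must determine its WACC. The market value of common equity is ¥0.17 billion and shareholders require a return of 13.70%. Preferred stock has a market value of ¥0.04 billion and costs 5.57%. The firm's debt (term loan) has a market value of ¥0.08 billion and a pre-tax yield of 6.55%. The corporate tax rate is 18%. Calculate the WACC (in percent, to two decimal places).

10.28%

Total capital V = 0.17 + 0.04 + 0.08 = 0.29.
Equity: weight = 0.17/0.29 = 0.5862; cost = 13.7%.
Preferred: weight = 0.04/0.29 = 0.1379; cost = 5.57%.
Term loan: weight = 0.08/0.29 = 0.2759; after-tax cost = 6.55% × (1 − 18%) = 5.3710%.
WACC = 0.5862 × 13.7000% + 0.1379 × 5.5700% + 0.2759 × 5.3710% = 10.2810%.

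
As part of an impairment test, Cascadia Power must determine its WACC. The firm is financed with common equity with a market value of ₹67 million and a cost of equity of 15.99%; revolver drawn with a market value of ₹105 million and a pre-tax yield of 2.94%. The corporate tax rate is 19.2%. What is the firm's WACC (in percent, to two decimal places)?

Total capital V = 67 + 105 = 172.
Equity: weight = 67/172 = 0.3895; cost = 15.99%.
Revolver drawn: weight = 105/172 = 0.6105; after-tax cost = 2.94% × (1 − 19.2%) = 2.3755%.
WACC = 0.3895 × 15.9900% + 0.6105 × 2.3755% = 7.6788%.

7.68%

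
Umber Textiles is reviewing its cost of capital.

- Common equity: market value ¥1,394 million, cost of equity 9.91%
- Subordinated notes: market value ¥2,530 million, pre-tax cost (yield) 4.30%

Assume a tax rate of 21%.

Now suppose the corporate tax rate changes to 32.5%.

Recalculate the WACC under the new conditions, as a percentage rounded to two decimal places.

After the change:
Total capital V = 1394 + 2530 = 3924.
Equity: weight = 1394/3924 = 0.3552; cost = 9.91%.
Subordinated notes: weight = 2530/3924 = 0.6448; after-tax cost = 4.3% × (1 − 32.5%) = 2.9025%.
WACC = 0.3552 × 9.9100% + 0.6448 × 2.9025% = 5.3919%.

5.39%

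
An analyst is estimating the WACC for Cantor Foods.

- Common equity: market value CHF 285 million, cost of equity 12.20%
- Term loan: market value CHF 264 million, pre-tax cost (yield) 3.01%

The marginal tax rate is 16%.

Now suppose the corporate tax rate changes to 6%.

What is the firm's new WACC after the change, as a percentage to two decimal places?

7.69%

After the change:
Total capital V = 285 + 264 = 549.
Equity: weight = 285/549 = 0.5191; cost = 12.2%.
Term loan: weight = 264/549 = 0.4809; after-tax cost = 3.01% × (1 − 6%) = 2.8294%.
WACC = 0.5191 × 12.2000% + 0.4809 × 2.8294% = 7.6939%.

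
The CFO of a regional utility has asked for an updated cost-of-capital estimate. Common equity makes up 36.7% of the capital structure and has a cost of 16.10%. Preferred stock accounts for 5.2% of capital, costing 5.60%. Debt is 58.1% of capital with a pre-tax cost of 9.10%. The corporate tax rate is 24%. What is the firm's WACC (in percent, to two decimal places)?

10.22%

After-tax cost of debt = 9.1% × (1 − 24%) = 6.9160%.
WACC = 0.367 × 16.1000% + 0.052 × 5.6000% + 0.581 × 6.9160% = 10.2181%.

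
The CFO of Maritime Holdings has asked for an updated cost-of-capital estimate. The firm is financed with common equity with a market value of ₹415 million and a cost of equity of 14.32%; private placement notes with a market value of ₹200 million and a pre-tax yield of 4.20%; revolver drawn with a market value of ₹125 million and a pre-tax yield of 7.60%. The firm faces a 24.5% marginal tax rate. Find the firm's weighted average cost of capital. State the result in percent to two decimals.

9.86%

Total capital V = 415 + 200 + 125 = 740.
Equity: weight = 415/740 = 0.5608; cost = 14.32%.
Private placement notes: weight = 200/740 = 0.2703; after-tax cost = 4.2% × (1 − 24.5%) = 3.1710%.
Revolver drawn: weight = 125/740 = 0.1689; after-tax cost = 7.6% × (1 − 24.5%) = 5.7380%.
WACC = 0.5608 × 14.3200% + 0.2703 × 3.1710% + 0.1689 × 5.7380% = 9.8571%.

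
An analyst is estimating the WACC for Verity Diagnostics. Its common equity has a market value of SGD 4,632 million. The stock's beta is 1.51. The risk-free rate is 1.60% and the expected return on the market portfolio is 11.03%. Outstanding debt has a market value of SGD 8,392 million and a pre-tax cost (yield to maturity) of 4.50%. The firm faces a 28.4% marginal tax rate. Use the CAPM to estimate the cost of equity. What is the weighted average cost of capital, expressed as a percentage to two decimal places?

7.71%

Market risk premium = 11.03% − 1.6% = 9.43%.
Cost of equity via CAPM: Re = 1.6% + 1.51 × 9.43% = 15.8393%.
Total capital V = 4632 + 8392 = 13024.
Equity: weight = 4632/13024 = 0.3557; cost = 15.8393%.
Debt: weight = 8392/13024 = 0.6443; after-tax cost = 4.5% × (1 − 28.4%) = 3.2220%.
WACC = 0.3557 × 15.8393% + 0.6443 × 3.2220% = 7.7094%.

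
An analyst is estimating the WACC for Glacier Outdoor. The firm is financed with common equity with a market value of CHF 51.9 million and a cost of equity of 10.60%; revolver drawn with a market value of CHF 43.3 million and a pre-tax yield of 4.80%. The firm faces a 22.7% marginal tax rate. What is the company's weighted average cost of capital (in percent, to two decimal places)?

7.47%

Total capital V = 51.9 + 43.3 = 95.2.
Equity: weight = 51.9/95.2 = 0.5452; cost = 10.6%.
Revolver drawn: weight = 43.3/95.2 = 0.4548; after-tax cost = 4.8% × (1 − 22.7%) = 3.7104%.
WACC = 0.5452 × 10.6000% + 0.4548 × 3.7104% = 7.4664%.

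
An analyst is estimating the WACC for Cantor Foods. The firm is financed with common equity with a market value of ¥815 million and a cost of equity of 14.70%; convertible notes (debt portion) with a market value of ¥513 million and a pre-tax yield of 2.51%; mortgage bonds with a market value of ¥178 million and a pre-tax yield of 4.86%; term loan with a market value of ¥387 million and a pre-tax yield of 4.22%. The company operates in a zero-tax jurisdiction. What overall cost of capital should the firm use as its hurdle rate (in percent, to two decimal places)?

8.33%

Total capital V = 815 + 513 + 178 + 387 = 1893.
Equity: weight = 815/1893 = 0.4305; cost = 14.7%.
Convertible notes (debt portion): weight = 513/1893 = 0.2710; after-tax cost = 2.51% × (1 − 0%) = 2.5100%.
Mortgage bonds: weight = 178/1893 = 0.0940; after-tax cost = 4.86% × (1 − 0%) = 4.8600%.
Term loan: weight = 387/1893 = 0.2044; after-tax cost = 4.22% × (1 − 0%) = 4.2200%.
WACC = 0.4305 × 14.7000% + 0.2710 × 2.5100% + 0.0940 × 4.8600% + 0.2044 × 4.2200% = 8.3288%.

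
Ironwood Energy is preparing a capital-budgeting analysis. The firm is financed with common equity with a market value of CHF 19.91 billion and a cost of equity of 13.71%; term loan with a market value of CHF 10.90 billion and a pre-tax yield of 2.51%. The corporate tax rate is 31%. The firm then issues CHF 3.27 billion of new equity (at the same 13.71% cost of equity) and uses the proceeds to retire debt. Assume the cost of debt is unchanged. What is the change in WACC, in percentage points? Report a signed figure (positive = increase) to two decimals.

+1.27 pp

Current WACC:
Total capital V = 19.91 + 10.9 = 30.81.
Equity: weight = 19.91/30.81 = 0.6462; cost = 13.71%.
Term loan: weight = 10.9/30.81 = 0.3538; after-tax cost = 2.51% × (1 − 31%) = 1.7319%.
WACC = 0.6462 × 13.7100% + 0.3538 × 1.7319% = 9.4724%.
After the change:
Total capital V = 23.18 + 7.63 = 30.81.
Equity: weight = 23.18/30.81 = 0.7524; cost = 13.71%.
Term loan: weight = 7.63/30.81 = 0.2476; after-tax cost = 2.51% × (1 − 31%) = 1.7319%.
WACC = 0.7524 × 13.7100% + 0.2476 × 1.7319% = 10.7437%.
Change in WACC = 10.7437% − 9.4724% = 1.2713 pp.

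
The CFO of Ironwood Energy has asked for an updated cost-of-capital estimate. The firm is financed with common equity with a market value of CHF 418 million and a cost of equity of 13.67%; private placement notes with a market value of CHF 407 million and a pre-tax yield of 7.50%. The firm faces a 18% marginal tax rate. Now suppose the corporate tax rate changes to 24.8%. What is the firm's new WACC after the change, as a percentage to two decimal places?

After the change:
Total capital V = 418 + 407 = 825.
Equity: weight = 418/825 = 0.5067; cost = 13.67%.
Private placement notes: weight = 407/825 = 0.4933; after-tax cost = 7.5% × (1 − 24.8%) = 5.6400%.
WACC = 0.5067 × 13.6700% + 0.4933 × 5.6400% = 9.7085%.

9.71%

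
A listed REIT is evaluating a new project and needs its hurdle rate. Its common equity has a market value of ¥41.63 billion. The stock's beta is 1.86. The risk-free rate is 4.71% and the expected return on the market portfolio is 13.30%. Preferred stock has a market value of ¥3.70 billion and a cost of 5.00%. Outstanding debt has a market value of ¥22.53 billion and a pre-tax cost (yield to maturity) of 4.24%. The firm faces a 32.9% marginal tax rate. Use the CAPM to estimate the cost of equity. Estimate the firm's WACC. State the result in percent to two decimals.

Market risk premium = 13.3% − 4.71% = 8.59%.
Cost of equity via CAPM: Re = 4.71% + 1.86 × 8.59% = 20.6874%.
Total capital V = 41.63 + 3.7 + 22.53 = 67.86.
Equity: weight = 41.63/67.86 = 0.6135; cost = 20.6874%.
Preferred: weight = 3.7/67.86 = 0.0545; cost = 5%.
Debt: weight = 22.53/67.86 = 0.3320; after-tax cost = 4.24% × (1 − 32.9%) = 2.8450%.
WACC = 0.6135 × 20.6874% + 0.0545 × 5.0000% + 0.3320 × 2.8450% = 13.9083%.

13.91%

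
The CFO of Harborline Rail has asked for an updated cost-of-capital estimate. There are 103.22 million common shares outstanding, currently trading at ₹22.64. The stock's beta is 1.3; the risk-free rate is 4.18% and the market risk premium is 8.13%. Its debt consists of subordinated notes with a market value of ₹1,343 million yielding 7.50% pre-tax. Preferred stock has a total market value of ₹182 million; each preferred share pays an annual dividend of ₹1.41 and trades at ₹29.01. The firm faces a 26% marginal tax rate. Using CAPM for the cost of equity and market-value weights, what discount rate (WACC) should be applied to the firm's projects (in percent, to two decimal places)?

Cost of equity via CAPM: Re = 4.18% + 1.3 × 8.13% = 14.7490%.
Cost of preferred: Rp = 1.41 / 29.01 = 4.8604%.
Market value of equity E = 22.64 × 103.22m = 2336.9008m.
Total capital V = 2336.9008 + 182 + 1343 = 3861.9008.
Equity: weight = 2336.9008/3861.9008 = 0.6051; cost = 14.749%.
Preferred: weight = 182/3861.9008 = 0.0471; cost = 4.8604%.
Subordinated notes: weight = 1343/3861.9008 = 0.3478; after-tax cost = 7.5% × (1 − 26%) = 5.5500%.
WACC = 0.6051 × 14.7490% + 0.0471 × 4.8604% + 0.3478 × 5.5500% = 11.0840%.

11.08%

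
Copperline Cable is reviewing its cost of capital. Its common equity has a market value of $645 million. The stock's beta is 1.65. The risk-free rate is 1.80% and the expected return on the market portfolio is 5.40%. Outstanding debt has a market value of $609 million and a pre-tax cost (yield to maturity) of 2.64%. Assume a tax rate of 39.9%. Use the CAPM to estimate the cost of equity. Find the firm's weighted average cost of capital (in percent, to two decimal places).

Market risk premium = 5.4% − 1.8% = 3.6%.
Cost of equity via CAPM: Re = 1.8% + 1.65 × 3.6% = 7.7400%.
Total capital V = 645 + 609 = 1254.
Equity: weight = 645/1254 = 0.5144; cost = 7.74%.
Debt: weight = 609/1254 = 0.4856; after-tax cost = 2.64% × (1 − 39.9%) = 1.5866%.
WACC = 0.5144 × 7.7400% + 0.4856 × 1.5866% = 4.7516%.

4.75%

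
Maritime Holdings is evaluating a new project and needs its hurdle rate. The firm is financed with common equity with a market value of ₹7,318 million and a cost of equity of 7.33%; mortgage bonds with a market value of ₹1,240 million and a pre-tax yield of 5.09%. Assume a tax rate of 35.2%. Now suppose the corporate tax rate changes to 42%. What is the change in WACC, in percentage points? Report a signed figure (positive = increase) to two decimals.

-0.05 pp

Current WACC:
Total capital V = 7318 + 1240 = 8558.
Equity: weight = 7318/8558 = 0.8551; cost = 7.33%.
Mortgage bonds: weight = 1240/8558 = 0.1449; after-tax cost = 5.09% × (1 − 35.2%) = 3.2983%.
WACC = 0.8551 × 7.3300% + 0.1449 × 3.2983% = 6.7458%.
After the change:
Total capital V = 7318 + 1240 = 8558.
Equity: weight = 7318/8558 = 0.8551; cost = 7.33%.
Mortgage bonds: weight = 1240/8558 = 0.1449; after-tax cost = 5.09% × (1 − 42%) = 2.9522%.
WACC = 0.8551 × 7.3300% + 0.1449 × 2.9522% = 6.6957%.
Change in WACC = 6.6957% − 6.7458% = -0.0502 pp.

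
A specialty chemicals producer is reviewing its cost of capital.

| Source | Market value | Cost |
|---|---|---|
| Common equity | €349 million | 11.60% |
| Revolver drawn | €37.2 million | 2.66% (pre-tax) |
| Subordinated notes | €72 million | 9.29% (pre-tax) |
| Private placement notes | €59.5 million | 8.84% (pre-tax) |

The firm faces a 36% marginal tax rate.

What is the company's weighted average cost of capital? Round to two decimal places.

Total capital V = 349 + 37.2 + 72 + 59.5 = 517.7.
Equity: weight = 349/517.7 = 0.6741; cost = 11.6%.
Revolver drawn: weight = 37.2/517.7 = 0.0719; after-tax cost = 2.66% × (1 − 36%) = 1.7024%.
Subordinated notes: weight = 72/517.7 = 0.1391; after-tax cost = 9.29% × (1 − 36%) = 5.9456%.
Private placement notes: weight = 59.5/517.7 = 0.1149; after-tax cost = 8.84% × (1 − 36%) = 5.6576%.
WACC = 0.6741 × 11.6000% + 0.0719 × 1.7024% + 0.1391 × 5.9456% + 0.1149 × 5.6576% = 9.4194%.

9.42%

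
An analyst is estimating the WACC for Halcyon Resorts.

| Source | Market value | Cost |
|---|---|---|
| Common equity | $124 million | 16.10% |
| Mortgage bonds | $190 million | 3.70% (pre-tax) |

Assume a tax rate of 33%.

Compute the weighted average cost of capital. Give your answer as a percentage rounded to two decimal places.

7.86%

Total capital V = 124 + 190 = 314.
Equity: weight = 124/314 = 0.3949; cost = 16.1%.
Mortgage bonds: weight = 190/314 = 0.6051; after-tax cost = 3.7% × (1 − 33%) = 2.4790%.
WACC = 0.3949 × 16.1000% + 0.6051 × 2.4790% = 7.8580%.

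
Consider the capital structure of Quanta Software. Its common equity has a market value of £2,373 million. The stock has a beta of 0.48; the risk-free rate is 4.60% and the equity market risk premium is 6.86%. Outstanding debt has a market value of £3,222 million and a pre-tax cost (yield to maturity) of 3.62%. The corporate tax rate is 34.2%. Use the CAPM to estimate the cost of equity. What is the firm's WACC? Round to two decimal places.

Cost of equity via CAPM: Re = 4.6% + 0.48 × 6.86% = 7.8928%.
Total capital V = 2373 + 3222 = 5595.
Equity: weight = 2373/5595 = 0.4241; cost = 7.8928%.
Debt: weight = 3222/5595 = 0.5759; after-tax cost = 3.62% × (1 − 34.2%) = 2.3820%.
WACC = 0.4241 × 7.8928% + 0.5759 × 2.3820% = 4.7193%.

4.72%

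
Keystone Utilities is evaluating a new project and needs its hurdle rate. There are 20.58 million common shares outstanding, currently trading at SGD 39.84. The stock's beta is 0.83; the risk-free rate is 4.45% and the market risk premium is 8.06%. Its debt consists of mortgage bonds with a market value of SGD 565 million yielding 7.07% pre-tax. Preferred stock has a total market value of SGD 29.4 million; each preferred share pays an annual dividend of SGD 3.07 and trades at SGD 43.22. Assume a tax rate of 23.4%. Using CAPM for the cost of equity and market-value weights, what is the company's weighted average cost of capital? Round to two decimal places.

8.77%

Cost of equity via CAPM: Re = 4.45% + 0.83 × 8.06% = 11.1398%.
Cost of preferred: Rp = 3.07 / 43.22 = 7.1032%.
Market value of equity E = 39.84 × 20.58m = 819.9072m.
Total capital V = 819.9072 + 29.4 + 565 = 1414.3072.
Equity: weight = 819.9072/1414.3072 = 0.5797; cost = 11.1398%.
Preferred: weight = 29.4/1414.3072 = 0.0208; cost = 7.1032%.
Mortgage bonds: weight = 565/1414.3072 = 0.3995; after-tax cost = 7.07% × (1 − 23.4%) = 5.4156%.
WACC = 0.5797 × 11.1398% + 0.0208 × 7.1032% + 0.3995 × 5.4156% = 8.7691%.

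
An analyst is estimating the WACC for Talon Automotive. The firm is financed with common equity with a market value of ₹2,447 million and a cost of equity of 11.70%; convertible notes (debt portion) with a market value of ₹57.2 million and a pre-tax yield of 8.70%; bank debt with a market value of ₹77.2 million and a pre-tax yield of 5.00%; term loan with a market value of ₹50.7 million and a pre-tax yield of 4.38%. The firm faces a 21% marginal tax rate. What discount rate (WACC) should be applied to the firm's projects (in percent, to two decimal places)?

Total capital V = 2447 + 57.2 + 77.2 + 50.7 = 2632.1.
Equity: weight = 2447/2632.1 = 0.9297; cost = 11.7%.
Convertible notes (debt portion): weight = 57.2/2632.1 = 0.0217; after-tax cost = 8.7% × (1 − 21%) = 6.8730%.
Bank debt: weight = 77.2/2632.1 = 0.0293; after-tax cost = 5% × (1 − 21%) = 3.9500%.
Term loan: weight = 50.7/2632.1 = 0.0193; after-tax cost = 4.38% × (1 − 21%) = 3.4602%.
WACC = 0.9297 × 11.7000% + 0.0217 × 6.8730% + 0.0293 × 3.9500% + 0.0193 × 3.4602% = 11.2091%.

11.21%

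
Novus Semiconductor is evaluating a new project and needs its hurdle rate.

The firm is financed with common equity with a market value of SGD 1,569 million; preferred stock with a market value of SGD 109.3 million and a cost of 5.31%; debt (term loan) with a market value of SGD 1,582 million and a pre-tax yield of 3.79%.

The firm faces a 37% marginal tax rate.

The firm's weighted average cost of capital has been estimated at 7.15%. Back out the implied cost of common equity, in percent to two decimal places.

Total capital V = 1569 + 109.3 + 1582 = 3260.3.
Equity weight = 1569/3260.3 = 0.4812.
Preferred weight = 109.3/3260.3 = 0.0335.
Term loan weight = 1582/3260.3 = 0.4852.
Debt contribution = 0.4852 × 3.79% × (1 − 37%) = 1.1586%.
Preferred contribution = 0.0335 × 5.31% = 0.1780%.
Required equity contribution = 7.15% − 1.3366% = 5.8134%.
Re = 5.8134% / 0.4812 = 12.0799%.

12.08%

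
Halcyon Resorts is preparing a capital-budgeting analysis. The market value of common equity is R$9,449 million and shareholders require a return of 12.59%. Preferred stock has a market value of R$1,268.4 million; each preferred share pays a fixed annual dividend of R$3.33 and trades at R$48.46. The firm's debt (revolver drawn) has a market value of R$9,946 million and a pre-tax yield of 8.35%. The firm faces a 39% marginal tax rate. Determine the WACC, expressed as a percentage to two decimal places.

Cost of preferred: Rp = 3.33 / 48.46 = 6.8716%.
Total capital V = 9449 + 1268.4 + 9946 = 20663.4.
Equity: weight = 9449/20663.4 = 0.4573; cost = 12.59%.
Preferred: weight = 1268.4/20663.4 = 0.0614; cost = 6.8716%.
Revolver drawn: weight = 9946/20663.4 = 0.4813; after-tax cost = 8.35% × (1 − 39%) = 5.0935%.
WACC = 0.4573 × 12.5900% + 0.0614 × 6.8716% + 0.4813 × 5.0935% = 8.6307%.

8.63%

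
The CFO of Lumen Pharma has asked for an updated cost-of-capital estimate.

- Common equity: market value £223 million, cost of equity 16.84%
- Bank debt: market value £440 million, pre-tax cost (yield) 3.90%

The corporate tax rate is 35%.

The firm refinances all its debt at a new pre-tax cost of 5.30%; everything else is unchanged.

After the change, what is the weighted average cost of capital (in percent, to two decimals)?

7.95%

After the change:
Total capital V = 223 + 440 = 663.
Equity: weight = 223/663 = 0.3363; cost = 16.84%.
Bank debt: weight = 440/663 = 0.6637; after-tax cost = 5.3% × (1 − 35%) = 3.4450%.
WACC = 0.3363 × 16.8400% + 0.6637 × 3.4450% = 7.9504%.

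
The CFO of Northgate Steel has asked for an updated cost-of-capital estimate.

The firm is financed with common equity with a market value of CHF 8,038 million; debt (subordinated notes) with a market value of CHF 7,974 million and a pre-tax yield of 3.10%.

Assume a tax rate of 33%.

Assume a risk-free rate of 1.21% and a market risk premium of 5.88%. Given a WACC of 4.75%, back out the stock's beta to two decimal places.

Total capital V = 8038 + 7974 = 16012.
Equity weight = 8038/16012 = 0.5020.
Subordinated notes weight = 7974/16012 = 0.4980.
Debt contribution = 0.4980 × 3.1% × (1 − 33%) = 1.0343%.
Required equity contribution = 4.75% − 1.0343% = 3.7157%  ⇒  Re = 7.4017%.
CAPM: 7.4017% = 1.21% + β × 5.88%  ⇒  β = 1.0530.

1.05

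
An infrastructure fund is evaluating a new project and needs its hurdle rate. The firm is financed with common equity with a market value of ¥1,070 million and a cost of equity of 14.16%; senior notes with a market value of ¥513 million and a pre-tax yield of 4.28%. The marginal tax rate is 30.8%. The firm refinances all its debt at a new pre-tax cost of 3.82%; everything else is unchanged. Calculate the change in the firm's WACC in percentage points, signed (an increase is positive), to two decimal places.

-0.10 pp

Current WACC:
Total capital V = 1070 + 513 = 1583.
Equity: weight = 1070/1583 = 0.6759; cost = 14.16%.
Senior notes: weight = 513/1583 = 0.3241; after-tax cost = 4.28% × (1 − 30.8%) = 2.9618%.
WACC = 0.6759 × 14.1600% + 0.3241 × 2.9618% = 10.5310%.
After the change:
Total capital V = 1070 + 513 = 1583.
Equity: weight = 1070/1583 = 0.6759; cost = 14.16%.
Senior notes: weight = 513/1583 = 0.3241; after-tax cost = 3.82% × (1 − 30.8%) = 2.6434%.
WACC = 0.6759 × 14.1600% + 0.3241 × 2.6434% = 10.4278%.
Change in WACC = 10.4278% − 10.5310% = -0.1032 pp.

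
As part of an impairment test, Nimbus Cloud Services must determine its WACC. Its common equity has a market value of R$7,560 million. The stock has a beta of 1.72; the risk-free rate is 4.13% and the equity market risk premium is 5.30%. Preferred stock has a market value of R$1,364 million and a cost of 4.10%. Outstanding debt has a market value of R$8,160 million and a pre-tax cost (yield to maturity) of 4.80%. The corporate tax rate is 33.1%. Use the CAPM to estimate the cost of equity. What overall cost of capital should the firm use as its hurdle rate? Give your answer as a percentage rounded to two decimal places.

Cost of equity via CAPM: Re = 4.13% + 1.72 × 5.3% = 13.2460%.
Total capital V = 7560 + 1364 + 8160 = 17084.
Equity: weight = 7560/17084 = 0.4425; cost = 13.246%.
Preferred: weight = 1364/17084 = 0.0798; cost = 4.1%.
Debt: weight = 8160/17084 = 0.4776; after-tax cost = 4.8% × (1 − 33.1%) = 3.2112%.
WACC = 0.4425 × 13.2460% + 0.0798 × 4.1000% + 0.4776 × 3.2112% = 7.7228%.

7.72%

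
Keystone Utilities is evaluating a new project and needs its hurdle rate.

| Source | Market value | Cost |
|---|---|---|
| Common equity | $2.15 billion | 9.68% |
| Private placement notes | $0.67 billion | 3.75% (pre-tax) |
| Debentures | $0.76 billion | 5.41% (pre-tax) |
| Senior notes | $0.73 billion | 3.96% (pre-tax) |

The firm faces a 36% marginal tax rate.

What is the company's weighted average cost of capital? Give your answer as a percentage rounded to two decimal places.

Total capital V = 2.15 + 0.67 + 0.76 + 0.73 = 4.31.
Equity: weight = 2.15/4.31 = 0.4988; cost = 9.68%.
Private placement notes: weight = 0.67/4.31 = 0.1555; after-tax cost = 3.75% × (1 − 36%) = 2.4000%.
Debentures: weight = 0.76/4.31 = 0.1763; after-tax cost = 5.41% × (1 − 36%) = 3.4624%.
Senior notes: weight = 0.73/4.31 = 0.1694; after-tax cost = 3.96% × (1 − 36%) = 2.5344%.
WACC = 0.4988 × 9.6800% + 0.1555 × 2.4000% + 0.1763 × 3.4624% + 0.1694 × 2.5344% = 6.2417%.

6.24%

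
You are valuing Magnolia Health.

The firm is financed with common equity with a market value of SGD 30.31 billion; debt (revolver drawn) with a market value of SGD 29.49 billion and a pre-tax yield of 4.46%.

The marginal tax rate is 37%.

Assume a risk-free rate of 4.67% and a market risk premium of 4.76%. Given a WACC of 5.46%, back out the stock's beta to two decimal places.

Total capital V = 30.31 + 29.49 = 59.8.
Equity weight = 30.31/59.8 = 0.5069.
Revolver drawn weight = 29.49/59.8 = 0.4931.
Debt contribution = 0.4931 × 4.46% × (1 − 37%) = 1.3856%.
Required equity contribution = 5.46% − 1.3856% = 4.0744%  ⇒  Re = 8.0385%.
CAPM: 8.0385% = 4.67% + β × 4.76%  ⇒  β = 0.7077.

0.71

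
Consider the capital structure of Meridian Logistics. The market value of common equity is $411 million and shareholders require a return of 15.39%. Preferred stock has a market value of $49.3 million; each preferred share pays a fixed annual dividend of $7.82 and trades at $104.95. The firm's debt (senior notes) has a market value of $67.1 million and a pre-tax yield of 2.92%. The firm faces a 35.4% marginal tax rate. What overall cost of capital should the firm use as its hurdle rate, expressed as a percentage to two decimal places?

12.93%

Cost of preferred: Rp = 7.82 / 104.95 = 7.4512%.
Total capital V = 411 + 49.3 + 67.1 = 527.4.
Equity: weight = 411/527.4 = 0.7793; cost = 15.39%.
Preferred: weight = 49.3/527.4 = 0.0935; cost = 7.4512%.
Senior notes: weight = 67.1/527.4 = 0.1272; after-tax cost = 2.92% × (1 − 35.4%) = 1.8863%.
WACC = 0.7793 × 15.3900% + 0.0935 × 7.4512% + 0.1272 × 1.8863% = 12.9299%.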